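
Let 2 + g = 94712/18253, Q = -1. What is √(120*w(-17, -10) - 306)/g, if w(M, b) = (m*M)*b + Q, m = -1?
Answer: 18253*I*√2314/19402 ≈ 45.255*I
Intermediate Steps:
w(M, b) = -1 - M*b (w(M, b) = (-M)*b - 1 = -M*b - 1 = -1 - M*b)
g = 58206/18253 (g = -2 + 94712/18253 = 58206/18253 ≈ 3.1888)
√(120*w(-17, -10) - 306)/g = √(120*(-1 - 1*(-17)*(-10)) - 306)/(58206/18253) = √(120*(-1 - 170) - 306)*(18253/58206) = √(120*(-171) - 306)*(18253/58206) = √(-20520 - 306)*(18253/58206) = √(-20826)*(18253/58206) = (3*I*√2314)*(18253/58206) = 18253*I*√2314/19402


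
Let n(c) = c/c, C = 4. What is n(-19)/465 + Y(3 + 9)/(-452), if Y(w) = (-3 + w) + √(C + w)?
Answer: -5593/210180 ≈ -0.026611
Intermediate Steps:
Y(w) = -3 + w + √(4 + w) (Y(w) = (-3 + w) + √(4 + w) = -3 + w + √(4 + w))
n(c) = 1
n(-19)/465 + Y(3 + 9)/(-452) = 1/465 + (-3 + (3 + 9) + √(4 + (3 + 9)))/(-452) = 1*(1/465) + (-3 + 12 + √(4 + 12))*(-1/452) = 1/465 + (-3 + 12 + √16)*(-1/452) = 1/465 + (-3 + 12 + 4)*(-1/452) = 1/465 + 13*(-1/452) = 1/465 - 13/452 = -5593/210180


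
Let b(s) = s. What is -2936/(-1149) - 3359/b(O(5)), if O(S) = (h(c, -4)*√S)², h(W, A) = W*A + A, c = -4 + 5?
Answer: -2919971/367680 ≈ -7.9416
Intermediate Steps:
c = 1
h(W, A) = A + A*W (h(W, A) = A*W + A = A + A*W)
O(S) = 64*S (O(S) = ((-4*(1 + 1))*√S)² = ((-4*2)*√S)² = (-8*√S)² = 64*S)
-2936/(-1149) - 3359/b(O(5)) = -2936/(-1149) - 3359/(64*5) = -2936*(-1/1149) - 3359/320 = 2936/1149 - 3359*1/320 = 2936/1149 - 3359/320 = -2919971/367680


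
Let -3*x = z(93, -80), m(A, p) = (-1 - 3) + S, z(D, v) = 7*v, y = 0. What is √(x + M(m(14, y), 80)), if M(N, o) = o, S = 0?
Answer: 20*√6/3 ≈ 16.330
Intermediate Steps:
m(A, p) = -4 (m(A, p) = (-1 - 3) + 0 = -4 + 0 = -4)
x = 560/3 (x = -7*(-80)/3 = -⅓*(-560) = 560/3 ≈ 186.67)
√(x + M(m(14, y), 80)) = √(560/3 + 80) = √(800/3) = 20*√6/3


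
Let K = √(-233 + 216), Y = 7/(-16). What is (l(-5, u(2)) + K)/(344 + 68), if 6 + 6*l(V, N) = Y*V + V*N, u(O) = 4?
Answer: -127/13184 + I*√17/412 ≈ -0.0096329 + 0.010008*I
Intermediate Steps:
Y = -7/16 (Y = 7*(-1/16) = -7/16 ≈ -0.43750)
l(V, N) = -1 - 7*V/96 + N*V/6 (l(V, N) = -1 + (-7*V/16 + V*N)/6 = -1 + (-7*V/16 + N*V)/6 = -1 + (-7*V/96 + N*V/6) = -1 - 7*V/96 + N*V/6)
K = I*√17 (K = √(-17) = I*√17 ≈ 4.1231*I)
(l(-5, u(2)) + K)/(344 + 68) = ((-1 - 7/96*(-5) + (⅙)*4*(-5)) + I*√17)/(344 + 68) = ((-1 + 35/96 - 10/3) + I*√17)/412 = (-127/32 + I*√17)*(1/412) = -127/13184 + I*√17/412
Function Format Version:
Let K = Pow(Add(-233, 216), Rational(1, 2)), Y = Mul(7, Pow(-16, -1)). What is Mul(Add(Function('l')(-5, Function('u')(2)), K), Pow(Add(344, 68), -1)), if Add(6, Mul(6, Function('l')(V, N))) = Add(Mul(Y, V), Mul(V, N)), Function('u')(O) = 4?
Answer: Add(Rational(-127, 13184), Mul(Rational(1, 412), I, Pow(17, Rational(1, 2)))) ≈ Add(-0.0096329, Mul(0.010008, I))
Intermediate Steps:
Y = Rational(-7, 16) (Y = Mul(7, Rational(-1, 16)) = Rational(-7, 16) ≈ -0.43750)
Function('l')(V, N) = Add(-1, Mul(Rational(-7, 96), V), Mul(Rational(1, 6), N, V)) (Function('l')(V, N) = Add(-1, Mul(Rational(1, 6), Add(Mul(Rational(-7, 16), V), Mul(V, N)))) = Add(-1, Mul(Rational(1, 6), Add(Mul(Rational(-7, 16), V), Mul(N, V)))) = Add(-1, Add(Mul(Rational(-7, 96), V), Mul(Rational(1, 6), N, V))) = Add(-1, Mul(Rational(-7, 96), V), Mul(Rational(1, 6), N, V)))
K = Mul(I, Pow(17, Rational(1, 2))) (K = Pow(-17, Rational(1, 2)) = Mul(I, Pow(17, Rational(1, 2))) ≈ Mul(4.1231, I))
Mul(Add(Function('l')(-5, Function('u')(2)), K), Pow(Add(344, 68), -1)) = Mul(Add(Add(-1, Mul(Rational(-7, 96), -5), Mul(Rational(1, 6), 4, -5)), Mul(I, Pow(17, Rational(1, 2)))), Pow(Add(344, 68), -1)) = Mul(Add(Add(-1, Rational(35, 96), Rational(-10, 3)), Mul(I, Pow(17, Rational(1, 2)))), Pow(412, -1)) = Mul(Add(Rational(-127, 32), Mul(I, Pow(17, Rational(1, 2)))), Rational(1, 412)) = Add(Rational(-127, 13184), Mul(Rational(1, 412), I, Pow(17, Rational(1, 2))))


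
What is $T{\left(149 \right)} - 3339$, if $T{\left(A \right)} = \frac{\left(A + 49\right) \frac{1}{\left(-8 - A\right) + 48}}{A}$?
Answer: $- \frac{54228897}{16241} \approx -3339.0$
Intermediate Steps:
$T{\left(A \right)} = \frac{49 + A}{A \left(40 - A\right)}$ ($T{\left(A \right)} = \frac{\left(49 + A\right) \frac{1}{40 - A}}{A} = \frac{\frac{1}{40 - A} \left(49 + A\right)}{A} = \frac{49 + A}{A \left(40 - A\right)}$)
$T{\left(149 \right)} - 3339 = \frac{-49 - 149}{149 \left(-40 + 149\right)} - 3339 = \frac{-49 - 149}{149 \cdot 109} - 3339 = \frac{1}{149} \cdot \frac{1}{109} \left(-198\right) - 3339 = - \frac{198}{16241} - 3339 = - \frac{54228897}{16241}$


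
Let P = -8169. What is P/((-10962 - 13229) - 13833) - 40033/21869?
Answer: -10102007/6252232 ≈ -1.6157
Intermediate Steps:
P/((-10962 - 13229) - 13833) - 40033/21869 = -8169/((-10962 - 13229) - 13833) - 40033/21869 = -8169/(-24191 - 13833) - 40033*1/21869 = -8169/(-38024) - 2107/1151 = -8169*(-1/38024) - 2107/1151 = 1167/5432 - 2107/1151 = -10102007/6252232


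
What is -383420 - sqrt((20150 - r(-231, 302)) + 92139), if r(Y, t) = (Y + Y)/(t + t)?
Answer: -383420 - sqrt(10241275718)/302 ≈ -3.8376e+5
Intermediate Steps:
r(Y, t) = Y/t (r(Y, t) = (2*Y)/((2*t)) = (2*Y)*(1/(2*t)) = Y/t)
-383420 - sqrt((20150 - r(-231, 302)) + 92139) = -383420 - sqrt((20150 - (-231)/302) + 92139) = -383420 - sqrt((20150 - 1*(-231/302)) + 92139) = -383420 - sqrt((20150 + 231/302) + 92139) = -383420 - sqrt(6085531/302 + 92139) = -383420 - sqrt(33911509/302) = -383420 - sqrt(10241275718)/302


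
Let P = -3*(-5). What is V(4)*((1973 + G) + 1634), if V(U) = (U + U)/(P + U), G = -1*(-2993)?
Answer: 52800/19 ≈ 2778.9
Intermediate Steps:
G = 2993
P = 15
V(U) = 2*U/(15 + U) (V(U) = (U + U)/(15 + U) = (2*U)/(15 + U) = 2*U/(15 + U))
V(4)*((1973 + G) + 1634) = (2*4/(15 + 4))*((1973 + 2993) + 1634) = (2*4/19)*(4966 + 1634) = (2*4*(1/19))*6600 = (8/19)*6600 = 52800/19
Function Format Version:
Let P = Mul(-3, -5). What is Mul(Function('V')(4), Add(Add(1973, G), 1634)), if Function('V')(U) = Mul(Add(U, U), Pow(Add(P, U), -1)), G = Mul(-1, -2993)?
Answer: Rational(52800, 19) ≈ 2778.9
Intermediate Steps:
G = 2993
P = 15
Function('V')(U) = Mul(2, U, Pow(Add(15, U), -1)) (Function('V')(U) = Mul(Add(U, U), Pow(Add(15, U), -1)) = Mul(Mul(2, U), Pow(Add(15, U), -1)) = Mul(2, U, Pow(Add(15, U), -1)))
Mul(Function('V')(4), Add(Add(1973, G), 1634)) = Mul(Mul(2, 4, Pow(Add(15, 4), -1)), Add(Add(1973, 2993), 1634)) = Mul(Mul(2, 4, Pow(19, -1)), Add(4966, 1634)) = Mul(Mul(2, 4, Rational(1, 19)), 6600) = Mul(Rational(8, 19), 6600) = Rational(52800, 19)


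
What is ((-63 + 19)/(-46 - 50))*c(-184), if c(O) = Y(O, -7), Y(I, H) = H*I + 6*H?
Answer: 6853/12 ≈ 571.08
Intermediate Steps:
Y(I, H) = 6*H + H*I
c(O) = -42 - 7*O (c(O) = -7*(6 + O) = -42 - 7*O)
((-63 + 19)/(-46 - 50))*c(-184) = ((-63 + 19)/(-46 - 50))*(-42 - 7*(-184)) = (-44/(-96))*(-42 + 1288) = -44*(-1/96)*1246 = (11/24)*1246 = 6853/12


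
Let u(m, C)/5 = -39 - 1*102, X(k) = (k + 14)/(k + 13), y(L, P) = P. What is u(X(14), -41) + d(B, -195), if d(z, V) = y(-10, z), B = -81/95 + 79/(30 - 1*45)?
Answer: -202669/285 ≈ -711.12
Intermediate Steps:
B = -1744/285 (B = -81*1/95 + 79/(30 - 45) = -81/95 + 79/(-15) = -81/95 + 79*(-1/15) = -81/95 - 79/15 = -1744/285 ≈ -6.1193)
X(k) = (14 + k)/(13 + k)
u(m, C) = -705 (u(m, C) = 5*(-39 - 1*102) = 5*(-39 - 102) = 5*(-141) = -705)
d(z, V) = z
u(X(14), -41) + d(B, -195) = -705 - 1744/285 = -202669/285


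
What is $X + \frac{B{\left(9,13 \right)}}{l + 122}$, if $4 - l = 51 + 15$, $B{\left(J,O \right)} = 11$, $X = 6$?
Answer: $\frac{371}{60} \approx 6.1833$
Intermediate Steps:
$l = -62$ ($l = 4 - \left(51 + 15\right) = 4 - 66 = -62$)
$X + \frac{B{\left(9,13 \right)}}{l + 122} = 6 + \frac{1}{-62 + 122} \cdot 11 = 6 + \frac{1}{60} \cdot 11 = 6 + \frac{11}{60} = \frac{371}{60}$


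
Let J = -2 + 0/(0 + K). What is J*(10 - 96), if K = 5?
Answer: 172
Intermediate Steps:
J = -2 (J = -2 + 0/(0 + 5) = -2 + 0/5 = -2 + 0*(1/5) = -2 + 0 = -2)
J*(10 - 96) = -2*(10 - 96) = -2*(-86) = 172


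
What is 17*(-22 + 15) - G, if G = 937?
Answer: -1056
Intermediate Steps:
17*(-22 + 15) - G = 17*(-22 + 15) - 1*937 = 17*(-7) - 937 = -119 - 937 = -1056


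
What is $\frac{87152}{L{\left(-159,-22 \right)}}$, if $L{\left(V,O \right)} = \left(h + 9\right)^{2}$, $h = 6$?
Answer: $\frac{87152}{225} \approx 387.34$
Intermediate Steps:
$L{\left(V,O \right)} = 225$ ($L{\left(V,O \right)} = \left(6 + 9\right)^{2} = 15^{2} = 225$)
$\frac{87152}{L{\left(-159,-22 \right)}} = \frac{87152}{225}$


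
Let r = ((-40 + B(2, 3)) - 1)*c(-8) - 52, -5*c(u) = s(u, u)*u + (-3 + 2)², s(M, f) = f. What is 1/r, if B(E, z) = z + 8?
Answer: 1/338 ≈ 0.0029586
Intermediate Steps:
B(E, z) = 8 + z
c(u) = -⅕ - u²/5 (c(u) = -(u*u + (-3 + 2)²)/5 = -(u² + (-1)²)/5 = -(u² + 1)/5 = -(1 + u²)/5 = -⅕ - u²/5)
r = 338 (r = ((-40 + (8 + 3)) - 1)*(-⅕ - ⅕*(-8)²) - 52 = ((-40 + 11) - 1)*(-⅕ - ⅕*64) - 52 = (-29 - 1)*(-⅕ - 64/5) - 52 = -30*(-13) - 52 = 390 - 52 = 338)
1/r = 1/338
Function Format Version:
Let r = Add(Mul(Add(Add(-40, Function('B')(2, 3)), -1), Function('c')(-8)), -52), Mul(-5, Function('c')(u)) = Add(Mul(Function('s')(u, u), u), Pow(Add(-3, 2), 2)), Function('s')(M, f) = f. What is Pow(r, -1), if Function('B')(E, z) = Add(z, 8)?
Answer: Rational(1, 338) ≈ 0.0029586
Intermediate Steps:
Function('B')(E, z) = Add(8, z)
Function('c')(u) = Add(Rational(-1, 5), Mul(Rational(-1, 5), Pow(u, 2))) (Function('c')(u) = Mul(Rational(-1, 5), Add(Mul(u, u), Pow(Add(-3, 2), 2))) = Mul(Rational(-1, 5), Add(Pow(u, 2), Pow(-1, 2))) = Mul(Rational(-1, 5), Add(Pow(u, 2), 1)) = Mul(Rational(-1, 5), Add(1, Pow(u, 2))) = Add(Rational(-1, 5), Mul(Rational(-1, 5), Pow(u, 2))))
r = 338 (r = Add(Mul(Add(Add(-40, Add(8, 3)), -1), Add(Rational(-1, 5), Mul(Rational(-1, 5), Pow(-8, 2)))), -52) = Add(Mul(Add(Add(-40, 11), -1), Add(Rational(-1, 5), Mul(Rational(-1, 5), 64))), -52) = Add(Mul(Add(-29, -1), Add(Rational(-1, 5), Rational(-64, 5))), -52) = Add(Mul(-30, -13), -52) = Add(390, -52) = 338)
Pow(r, -1) = Pow(338, -1) = Rational(1, 338)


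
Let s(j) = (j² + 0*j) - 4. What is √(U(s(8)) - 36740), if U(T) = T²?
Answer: 2*I*√8285 ≈ 182.04*I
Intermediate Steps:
s(j) = -4 + j² (s(j) = (j² + 0) - 4 = j² - 4 = -4 + j²)
√(U(s(8)) - 36740) = √((-4 + 8²)² - 36740) = √((-4 + 64)² - 36740) = √(60² - 36740) = √(3600 - 36740) = √(-33140) = 2*I*√8285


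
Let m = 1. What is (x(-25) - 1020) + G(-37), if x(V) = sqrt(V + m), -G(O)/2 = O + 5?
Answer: -956 + 2*I*sqrt(6) ≈ -956.0 + 4.899*I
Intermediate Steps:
G(O) = -10 - 2*O (G(O) = -2*(O + 5) = -2*(5 + O) = -10 - 2*O)
x(V) = sqrt(1 + V) (x(V) = sqrt(V + 1) = sqrt(1 + V))
(x(-25) - 1020) + G(-37) = (sqrt(1 - 25) - 1020) + (-10 - 2*(-37)) = (sqrt(-24) - 1020) + (-10 + 74) = (2*I*sqrt(6) - 1020) + 64 = (-1020 + 2*I*sqrt(6)) + 64 = -956 + 2*I*sqrt(6)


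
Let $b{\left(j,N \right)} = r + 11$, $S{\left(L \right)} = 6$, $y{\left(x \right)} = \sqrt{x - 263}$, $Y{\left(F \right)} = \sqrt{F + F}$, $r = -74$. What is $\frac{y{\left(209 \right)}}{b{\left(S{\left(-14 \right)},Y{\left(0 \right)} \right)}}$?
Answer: $- \frac{i \sqrt{6}}{21} \approx - 0.11664 i$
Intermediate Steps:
$Y{\left(F \right)} = \sqrt{2} \sqrt{F}$ ($Y{\left(F \right)} = \sqrt{2 F} = \sqrt{2} \sqrt{F}$)
$y{\left(x \right)} = \sqrt{-263 + x}$
$b{\left(j,N \right)} = -63$ ($b{\left(j,N \right)} = -74 + 11 = -63$)
$\frac{y{\left(209 \right)}}{b{\left(S{\left(-14 \right)},Y{\left(0 \right)} \right)}} = \frac{\sqrt{-263 + 209}}{-63} = \sqrt{-54} \left(- \frac{1}{63}\right) = 3 i \sqrt{6} \left(- \frac{1}{63}\right) = - \frac{i \sqrt{6}}{21}$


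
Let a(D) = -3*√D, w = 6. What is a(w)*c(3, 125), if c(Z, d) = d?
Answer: -375*√6 ≈ -918.56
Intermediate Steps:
a(w)*c(3, 125) = -3*√6*125 = -375*√6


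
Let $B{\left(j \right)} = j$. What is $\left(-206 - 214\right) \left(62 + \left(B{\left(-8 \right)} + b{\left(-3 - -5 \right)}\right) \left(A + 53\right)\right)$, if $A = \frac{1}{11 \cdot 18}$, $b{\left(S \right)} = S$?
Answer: $\frac{1182860}{11} \approx 1.0753 \cdot 10^{5}$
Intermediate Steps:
$A = \frac{1}{198} \approx 0.0050505$
$\left(-206 - 214\right) \left(62 + \left(B{\left(-8 \right)} + b{\left(-3 - -5 \right)}\right) \left(A + 53\right)\right) = \left(-206 - 214\right) \left(62 + \left(-8 - -2\right) \left(\frac{1}{198} + 53\right)\right) = - 420 \left(62 + \left(-8 + \left(-3 + 5\right)\right) \frac{10495}{198}\right) = - 420 \left(62 + \left(-8 + 2\right) \frac{10495}{198}\right) = - 420 \left(62 - \frac{10495}{33}\right) = \left(-420\right) \left(- \frac{8449}{33}\right) = \frac{1182860}{11}$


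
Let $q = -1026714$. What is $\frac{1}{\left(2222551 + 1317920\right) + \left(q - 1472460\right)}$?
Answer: $\frac{1}{1041297} \approx 9.6034 \cdot 10^{-7}$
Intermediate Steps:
$\frac{1}{\left(2222551 + 1317920\right) + \left(q - 1472460\right)} = \frac{1}{\left(2222551 + 1317920\right) - 2499174} = \frac{1}{3540471 - 2499174} = \frac{1}{1041297}$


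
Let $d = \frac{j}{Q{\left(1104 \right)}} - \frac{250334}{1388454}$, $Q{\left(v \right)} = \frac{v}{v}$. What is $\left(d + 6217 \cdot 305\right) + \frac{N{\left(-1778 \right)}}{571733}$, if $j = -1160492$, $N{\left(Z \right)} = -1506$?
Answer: $\frac{292005664507150690}{396912485391} \approx 7.3569 \cdot 10^{5}$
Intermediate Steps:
$Q{\left(v \right)} = 1$
$d = - \frac{805645004851}{694227}$ ($d = - \frac{1160492}{1} - \frac{250334}{1388454} = \left(-1160492\right) 1 - \frac{125167}{694227} = -1160492 - \frac{125167}{694227} = - \frac{805645004851}{694227} \approx -1.1605 \cdot 10^{6}$)
$\left(d + 6217 \cdot 305\right) + \frac{N{\left(-1778 \right)}}{571733} = \left(- \frac{805645004851}{694227} + 6217 \cdot 305\right) - \frac{1506}{571733} = \left(- \frac{805645004851}{694227} + 1896185\right) - \frac{1506}{571733} = \frac{510737819144}{694227} - \frac{1506}{571733} = \frac{292005664507150690}{396912485391}$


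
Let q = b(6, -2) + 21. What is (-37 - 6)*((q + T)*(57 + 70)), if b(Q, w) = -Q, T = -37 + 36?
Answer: -76454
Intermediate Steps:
T = -1
q = 15 (q = -1*6 + 21 = -6 + 21 = 15)
(-37 - 6)*((q + T)*(57 + 70)) = (-37 - 6)*((15 - 1)*(57 + 70)) = -602*127 = -43*1778 = -76454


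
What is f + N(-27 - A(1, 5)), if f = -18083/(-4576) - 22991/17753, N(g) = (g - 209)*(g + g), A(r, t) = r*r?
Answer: 82954072823/6249056 ≈ 13275.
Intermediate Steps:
A(r, t) = r**2
N(g) = 2*g*(-209 + g) (N(g) = (-209 + g)*(2*g) = 2*g*(-209 + g))
f = 16601591/6249056 (f = -18083*(-1/4576) - 22991*1/17753 = 1391/352 - 22991/17753 = 16601591/6249056 ≈ 2.6567)
f + N(-27 - A(1, 5)) = 16601591/6249056 + 2*(-27 - 1*1**2)*(-209 + (-27 - 1*1**2)) = 16601591/6249056 + 2*(-27 - 1*1)*(-209 + (-27 - 1*1)) = 16601591/6249056 + 2*(-27 - 1)*(-209 + (-27 - 1)) = 16601591/6249056 + 2*(-28)*(-209 - 28) = 16601591/6249056 + 2*(-28)*(-237) = 16601591/6249056 + 13272 = 82954072823/6249056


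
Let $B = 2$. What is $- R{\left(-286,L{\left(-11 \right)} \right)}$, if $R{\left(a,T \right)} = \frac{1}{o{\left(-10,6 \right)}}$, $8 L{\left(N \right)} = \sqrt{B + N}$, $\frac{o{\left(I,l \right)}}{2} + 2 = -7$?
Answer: $\frac{1}{18} \approx 0.055556$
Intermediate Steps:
$o{\left(I,l \right)} = -18$ ($o{\left(I,l \right)} = -4 + 2 \left(-7\right) = -4 - 14 = -18$)
$L{\left(N \right)} = \frac{\sqrt{2 + N}}{8}$
$R{\left(a,T \right)} = - \frac{1}{18}$ ($R{\left(a,T \right)} = \frac{1}{-18} = - \frac{1}{18}$)
$- R{\left(-286,L{\left(-11 \right)} \right)} = \left(-1\right) \left(- \frac{1}{18}\right) = \frac{1}{18}$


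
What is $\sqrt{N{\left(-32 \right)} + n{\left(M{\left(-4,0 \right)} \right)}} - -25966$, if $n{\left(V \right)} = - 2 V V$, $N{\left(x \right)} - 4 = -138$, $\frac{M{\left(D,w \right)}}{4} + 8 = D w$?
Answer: $25966 + i \sqrt{2182} \approx 25966.0 + 46.712 i$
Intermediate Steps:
$M{\left(D,w \right)} = -32 + 4 D w$
$N{\left(x \right)} = -134$ ($N{\left(x \right)} = 4 - 138 = -134$)
$n{\left(V \right)} = - 2 V^{2}$
$\sqrt{N{\left(-32 \right)} + n{\left(M{\left(-4,0 \right)} \right)}} - -25966 = \sqrt{-134 - 2 \left(-32 + 4 \left(-4\right) 0\right)^{2}} - -25966 = \sqrt{-134 - 2 \left(-32 + 0\right)^{2}} + 25966 = \sqrt{-134 - 2 \left(-32\right)^{2}} + 25966 = \sqrt{-134 - 2048} + 25966 = \sqrt{-2182} + 25966 = i \sqrt{2182} + 25966 = 25966 + i \sqrt{2182}$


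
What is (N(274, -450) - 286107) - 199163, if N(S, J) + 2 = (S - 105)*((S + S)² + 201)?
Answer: 50300073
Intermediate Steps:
N(S, J) = -2 + (-105 + S)*(201 + 4*S²) (N(S, J) = -2 + (S - 105)*((S + S)² + 201) = -2 + (-105 + S)*((2*S)² + 201) = -2 + (-105 + S)*(4*S² + 201) = -2 + (-105 + S)*(201 + 4*S²))
(N(274, -450) - 286107) - 199163 = ((-21107 - 420*274² + 4*274³ + 201*274) - 286107) - 199163 = ((-21107 - 420*75076 + 4*20570824 + 55074) - 286107) - 199163 = ((-21107 - 31531920 + 82283296 + 55074) - 286107) - 199163 = (50785343 - 286107) - 199163 = 50499236 - 199163 = 50300073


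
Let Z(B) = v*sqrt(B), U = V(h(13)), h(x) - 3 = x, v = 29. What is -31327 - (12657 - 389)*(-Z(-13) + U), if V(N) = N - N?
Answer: -31327 + 355772*I*sqrt(13) ≈ -31327.0 + 1.2828e+6*I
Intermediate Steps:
h(x) = 3 + x
V(N) = 0
U = 0
Z(B) = 29*sqrt(B)
-31327 - (12657 - 389)*(-Z(-13) + U) = -31327 - (12657 - 389)*(-29*sqrt(-13) + 0) = -31327 - 12268*(-29*I*sqrt(13) + 0) = -31327 - 12268*(-29*I*sqrt(13)) = -31327 - (-355772)*I*sqrt(13) = -31327 + 355772*I*sqrt(13)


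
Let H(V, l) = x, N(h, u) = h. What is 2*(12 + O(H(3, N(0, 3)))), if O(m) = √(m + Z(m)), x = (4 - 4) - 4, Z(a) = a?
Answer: 24 + 4*I*√2 ≈ 24.0 + 5.6569*I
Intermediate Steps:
x = -4 (x = 0 - 4 = -4)
H(V, l) = -4
O(m) = √2*√m (O(m) = √(m + m) = √(2*m) = √2*√m)
2*(12 + O(H(3, N(0, 3)))) = 2*(12 + √2*√(-4)) = 2*(12 + √2*(2*I)) = 2*(12 + 2*I*√2) = 24 + 4*I*√2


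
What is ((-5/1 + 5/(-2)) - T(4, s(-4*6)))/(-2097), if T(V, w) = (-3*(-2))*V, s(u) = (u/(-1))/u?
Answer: 7/466 ≈ 0.015021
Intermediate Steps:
s(u) = -1 (s(u) = (u*(-1))/u = (-u)/u = -1)
T(V, w) = 6*V
((-5/1 + 5/(-2)) - T(4, s(-4*6)))/(-2097) = ((-5/1 + 5/(-2)) - 6*4)/(-2097) = -((-5*1 + 5*(-1/2)) - 1*24)/2097 = -((-5 - 5/2) - 24)/2097 = -(-15/2 - 24)/2097 = -1/2097*(-63/2) = 7/466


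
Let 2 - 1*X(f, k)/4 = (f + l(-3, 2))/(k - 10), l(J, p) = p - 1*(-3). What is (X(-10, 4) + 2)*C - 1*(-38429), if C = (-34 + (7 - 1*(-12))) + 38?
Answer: 115747/3 ≈ 38582.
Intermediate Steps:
l(J, p) = 3 + p (l(J, p) = p + 3 = 3 + p)
X(f, k) = 8 - 4*(5 + f)/(-10 + k) (X(f, k) = 8 - 4*(f + (3 + 2))/(k - 10) = 8 - 4*(f + 5)/(-10 + k) = 8 - 4*(5 + f)/(-10 + k))
C = 23 (C = (-34 + (7 + 12)) + 38 = (-34 + 19) + 38 = -15 + 38 = 23)
(X(-10, 4) + 2)*C - 1*(-38429) = (4*(-25 - 1*(-10) + 2*4)/(-10 + 4) + 2)*23 - 1*(-38429) = (4*(-25 + 10 + 8)/(-6) + 2)*23 + 38429 = (4*(-⅙)*(-7) + 2)*23 + 38429 = (14/3 + 2)*23 + 38429 = (20/3)*23 + 38429 = 460/3 + 38429 = 115747/3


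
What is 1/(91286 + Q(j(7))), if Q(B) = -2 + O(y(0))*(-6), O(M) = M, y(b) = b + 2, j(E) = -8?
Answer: 1/91272 ≈ 1.0956e-5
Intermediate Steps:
y(b) = 2 + b
Q(B) = -14 (Q(B) = -2 + (2 + 0)*(-6) = -2 + 2*(-6) = -2 - 12 = -14)
1/(91286 + Q(j(7))) = 1/(91286 - 14) = 1/91272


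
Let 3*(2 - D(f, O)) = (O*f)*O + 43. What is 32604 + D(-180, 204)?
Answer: 7588655/3 ≈ 2.5296e+6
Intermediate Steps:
D(f, O) = -37/3 - f*O²/3 (D(f, O) = 2 - ((O*f)*O + 43)/3 = 2 - (f*O² + 43)/3 = 2 - (43 + f*O²)/3 = 2 + (-43/3 - f*O²/3) = -37/3 - f*O²/3)
32604 + D(-180, 204) = 32604 + (-37/3 - ⅓*(-180)*204²) = 32604 + (-37/3 - ⅓*(-180)*41616) = 32604 + (-37/3 + 2496960) = 32604 + 7490843/3 = 7588655/3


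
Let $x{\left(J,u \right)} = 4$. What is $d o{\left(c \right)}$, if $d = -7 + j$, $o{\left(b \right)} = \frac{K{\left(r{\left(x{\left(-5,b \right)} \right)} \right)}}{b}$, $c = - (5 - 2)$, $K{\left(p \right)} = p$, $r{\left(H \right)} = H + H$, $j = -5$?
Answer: $32$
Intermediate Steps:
$r{\left(H \right)} = 2 H$
$c = -3$ ($c = - (5 - 2) = \left(-1\right) 3 = -3$)
$o{\left(b \right)} = \frac{8}{b}$ ($o{\left(b \right)} = \frac{2 \cdot 4}{b} = \frac{8}{b}$)
$d = -12$ ($d = -7 - 5 = -12$)
$d o{\left(c \right)} = - 12 \frac{8}{-3} = - 12 \cdot 8 \left(- \frac{1}{3}\right) = \left(-12\right) \left(- \frac{8}{3}\right) = 32$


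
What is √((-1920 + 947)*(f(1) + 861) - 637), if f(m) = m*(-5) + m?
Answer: 3*I*√92722 ≈ 913.51*I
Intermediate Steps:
f(m) = -4*m (f(m) = -5*m + m = -4*m)
√((-1920 + 947)*(f(1) + 861) - 637) = √((-1920 + 947)*(-4*1 + 861) - 637) = √(-973*(-4 + 861) - 637) = √(-973*857 - 637) = √(-833861 - 637) = √(-834498) = 3*I*√92722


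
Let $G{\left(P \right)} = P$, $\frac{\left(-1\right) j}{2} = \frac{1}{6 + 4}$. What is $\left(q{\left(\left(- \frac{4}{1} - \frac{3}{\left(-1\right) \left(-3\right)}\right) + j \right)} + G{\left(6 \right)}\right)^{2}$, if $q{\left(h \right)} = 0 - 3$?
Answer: $9$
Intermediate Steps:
$j = - \frac{1}{5}$ ($j = - \frac{2}{6 + 4} = - \frac{2}{10} = \left(-2\right) \frac{1}{10} = - \frac{1}{5} \approx -0.2$)
$q{\left(h \right)} = -3$
$\left(q{\left(\left(- \frac{4}{1} - \frac{3}{\left(-1\right) \left(-3\right)}\right) + j \right)} + G{\left(6 \right)}\right)^{2} = \left(-3 + 6\right)^{2} = 3^{2} = 9$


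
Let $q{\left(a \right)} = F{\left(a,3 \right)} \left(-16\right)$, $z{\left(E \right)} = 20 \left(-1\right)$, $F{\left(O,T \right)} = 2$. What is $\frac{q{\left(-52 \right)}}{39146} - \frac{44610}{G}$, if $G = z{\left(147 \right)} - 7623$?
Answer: $\frac{873029242}{149596439} \approx 5.8359$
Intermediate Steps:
$z{\left(E \right)} = -20$
$q{\left(a \right)} = -32$ ($q{\left(a \right)} = 2 \left(-16\right) = -32$)
$G = -7643$ ($G = -20 - 7623 = -7643$)
$\frac{q{\left(-52 \right)}}{39146} - \frac{44610}{G} = - \frac{32}{39146} - \frac{44610}{-7643} = \left(-32\right) \frac{1}{39146} - - \frac{44610}{7643} = - \frac{16}{19573} + \frac{44610}{7643} = \frac{873029242}{149596439}$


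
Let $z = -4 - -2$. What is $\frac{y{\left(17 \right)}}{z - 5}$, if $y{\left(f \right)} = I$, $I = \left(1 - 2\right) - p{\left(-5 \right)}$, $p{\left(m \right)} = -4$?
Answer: $- \frac{3}{7} \approx -0.42857$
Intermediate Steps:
$z = -2$ ($z = -4 + 2 = -2$)
$I = 3$ ($I = \left(1 - 2\right) - -4 = -1 + 4 = 3$)
$y{\left(f \right)} = 3$
$\frac{y{\left(17 \right)}}{z - 5} = \frac{3}{-2 - 5} = \frac{3}{-7} = 3 \left(- \frac{1}{7}\right) = - \frac{3}{7}$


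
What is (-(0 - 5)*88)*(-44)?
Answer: -19360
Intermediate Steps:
(-(0 - 5)*88)*(-44) = (-1*(-5)*88)*(-44) = (5*88)*(-44) = 440*(-44) = -19360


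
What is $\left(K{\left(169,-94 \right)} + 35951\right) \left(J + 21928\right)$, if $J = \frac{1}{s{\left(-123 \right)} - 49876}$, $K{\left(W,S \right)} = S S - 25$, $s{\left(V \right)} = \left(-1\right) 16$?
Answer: $\frac{24485525156275}{24946} \approx 9.8154 \cdot 10^{8}$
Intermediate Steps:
$s{\left(V \right)} = -16$
$K{\left(W,S \right)} = -25 + S^{2}$ ($K{\left(W,S \right)} = S^{2} - 25 = -25 + S^{2}$)
$J = - \frac{1}{49892}$ ($J = \frac{1}{-16 - 49876} = \frac{1}{-49892} = - \frac{1}{49892} \approx -2.0043 \cdot 10^{-5}$)
$\left(K{\left(169,-94 \right)} + 35951\right) \left(J + 21928\right) = \left(\left(-25 + \left(-94\right)^{2}\right) + 35951\right) \left(- \frac{1}{49892} + 21928\right) = \left(\left(-25 + 8836\right) + 35951\right) \frac{1094031775}{49892} = \left(8811 + 35951\right) \frac{1094031775}{49892} = 44762 \cdot \frac{1094031775}{49892} = \frac{24485525156275}{24946}$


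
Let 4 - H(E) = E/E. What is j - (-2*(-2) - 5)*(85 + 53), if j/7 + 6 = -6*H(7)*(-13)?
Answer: 1734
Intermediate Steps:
H(E) = 3 (H(E) = 4 - E/E = 4 - 1*1 = 4 - 1 = 3)
j = 1596 (j = -42 + 7*(-6*3*(-13)) = -42 + 7*(-18*(-13)) = -42 + 7*234 = -42 + 1638 = 1596)
j - (-2*(-2) - 5)*(85 + 53) = 1596 - (-2*(-2) - 5)*(85 + 53) = 1596 - (4 - 5)*138 = 1596 - (-1)*138 = 1596 - 1*(-138) = 1596 + 138 = 1734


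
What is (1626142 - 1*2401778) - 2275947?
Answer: -3051583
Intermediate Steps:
(1626142 - 1*2401778) - 2275947 = (1626142 - 2401778) - 2275947 = -775636 - 2275947 = -3051583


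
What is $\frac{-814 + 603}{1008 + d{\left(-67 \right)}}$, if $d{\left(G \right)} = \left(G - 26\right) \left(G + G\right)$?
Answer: $- \frac{211}{13470} \approx -0.015664$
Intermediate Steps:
$d{\left(G \right)} = 2 G \left(-26 + G\right)$ ($d{\left(G \right)} = \left(-26 + G\right) 2 G = 2 G \left(-26 + G\right)$)
$\frac{-814 + 603}{1008 + d{\left(-67 \right)}} = \frac{-814 + 603}{1008 + 2 \left(-67\right) \left(-26 - 67\right)} = - \frac{211}{1008 + 2 \left(-67\right) \left(-93\right)} = - \frac{211}{1008 + 12462} = - \frac{211}{13470}$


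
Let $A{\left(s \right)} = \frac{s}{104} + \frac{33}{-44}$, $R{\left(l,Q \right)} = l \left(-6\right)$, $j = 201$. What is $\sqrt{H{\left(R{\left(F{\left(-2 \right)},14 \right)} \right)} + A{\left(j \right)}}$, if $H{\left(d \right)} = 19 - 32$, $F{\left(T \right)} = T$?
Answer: $\frac{i \sqrt{31954}}{52} \approx 3.4376 i$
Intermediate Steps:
$R{\left(l,Q \right)} = - 6 l$
$A{\left(s \right)} = - \frac{3}{4} + \frac{s}{104}$ ($A{\left(s \right)} = s \frac{1}{104} + 33 \left(- \frac{1}{44}\right) = \frac{s}{104} - \frac{3}{4} = - \frac{3}{4} + \frac{s}{104}$)
$H{\left(d \right)} = -13$
$\sqrt{H{\left(R{\left(F{\left(-2 \right)},14 \right)} \right)} + A{\left(j \right)}} = \sqrt{-13 + \left(- \frac{3}{4} + \frac{1}{104} \cdot 201\right)} = \sqrt{-13 + \left(- \frac{3}{4} + \frac{201}{104}\right)} = \sqrt{-13 + \frac{123}{104}} = \sqrt{- \frac{1229}{104}} = \frac{i \sqrt{31954}}{52}$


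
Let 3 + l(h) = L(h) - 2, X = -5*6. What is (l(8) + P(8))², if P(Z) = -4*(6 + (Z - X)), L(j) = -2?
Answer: 33489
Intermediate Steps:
X = -30
P(Z) = -144 - 4*Z (P(Z) = -4*(6 + (Z - 1*(-30))) = -4*(6 + (Z + 30)) = -4*(6 + (30 + Z)) = -4*(36 + Z) = -144 - 4*Z)
l(h) = -7 (l(h) = -3 + (-2 - 2) = -3 - 4 = -7)
(l(8) + P(8))² = (-7 + (-144 - 4*8))² = (-7 + (-144 - 32))² = (-7 - 176)² = (-183)² = 33489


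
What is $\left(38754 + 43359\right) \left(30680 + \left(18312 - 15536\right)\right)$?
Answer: $2747172528$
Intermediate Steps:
$\left(38754 + 43359\right) \left(30680 + \left(18312 - 15536\right)\right) = 82113 \left(30680 + 2776\right) = 82113 \cdot 33456 = 2747172528$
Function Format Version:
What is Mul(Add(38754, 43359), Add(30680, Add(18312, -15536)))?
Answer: 2747172528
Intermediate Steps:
Mul(Add(38754, 43359), Add(30680, Add(18312, -15536))) = Mul(82113, Add(30680, 2776)) = Mul(82113, 33456) = 2747172528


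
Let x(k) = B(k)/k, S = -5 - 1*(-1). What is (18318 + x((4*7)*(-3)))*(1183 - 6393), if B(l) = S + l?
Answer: -2004287000/21 ≈ -9.5442e+7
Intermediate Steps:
S = -4 (S = -5 + 1 = -4)
B(l) = -4 + l
x(k) = (-4 + k)/k
(18318 + x((4*7)*(-3)))*(1183 - 6393) = (18318 + (-4 + (4*7)*(-3))/(((4*7)*(-3))))*(1183 - 6393) = (18318 + (-4 + 28*(-3))/((28*(-3))))*(-5210) = (18318 + (-4 - 84)/(-84))*(-5210) = (18318 - 1/84*(-88))*(-5210) = (18318 + 22/21)*(-5210) = (384700/21)*(-5210) = -2004287000/21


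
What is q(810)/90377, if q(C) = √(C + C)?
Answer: 18*√5/90377 ≈ 0.00044535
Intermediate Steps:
q(C) = √2*√C (q(C) = √(2*C) = √2*√C)
q(810)/90377 = (√2*√810)/90377 = (√2*(9*√10))*(1/90377) = (18*√5)*(1/90377) = 18*√5/90377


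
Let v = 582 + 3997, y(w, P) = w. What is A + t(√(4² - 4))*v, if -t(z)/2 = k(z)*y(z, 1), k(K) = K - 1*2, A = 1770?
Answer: -108126 + 36632*√3 ≈ -44678.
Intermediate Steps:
v = 4579
k(K) = -2 + K (k(K) = K - 2 = -2 + K)
t(z) = -2*z*(-2 + z) (t(z) = -2*(-2 + z)*z = -2*z*(-2 + z))
A + t(√(4² - 4))*v = 1770 + (2*√(4² - 4)*(2 - √(4² - 4)))*4579 = 1770 + (2*√(16 - 4)*(2 - √(16 - 4)))*4579 = 1770 + (2*√12*(2 - √12))*4579 = 1770 + (2*(2*√3)*(2 - 2*√3))*4579 = 1770 + (4*√3*(2 - 2*√3))*4579 = 1770 + 18316*√3*(2 - 2*√3)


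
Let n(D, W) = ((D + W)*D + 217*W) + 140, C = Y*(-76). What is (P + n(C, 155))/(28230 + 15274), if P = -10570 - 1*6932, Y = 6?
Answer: 153529/43504 ≈ 3.5291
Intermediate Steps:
C = -456 (C = 6*(-76) = -456)
P = -17502 (P = -10570 - 6932 = -17502)
n(D, W) = 140 + 217*W + D*(D + W) (n(D, W) = (D*(D + W) + 217*W) + 140 = (217*W + D*(D + W)) + 140 = 140 + 217*W + D*(D + W))
(P + n(C, 155))/(28230 + 15274) = (-17502 + (140 + (-456)**2 + 217*155 - 456*155))/(28230 + 15274) = (-17502 + (140 + 207936 + 33635 - 70680))/43504 = (-17502 + 171031)*(1/43504) = 153529*(1/43504) = 153529/43504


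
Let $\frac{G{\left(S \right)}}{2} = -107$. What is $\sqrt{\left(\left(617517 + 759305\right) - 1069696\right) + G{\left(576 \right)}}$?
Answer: $4 \sqrt{19182} \approx 554.0$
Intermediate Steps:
$G{\left(S \right)} = -214$ ($G{\left(S \right)} = 2 \left(-107\right) = -214$)
$\sqrt{\left(\left(617517 + 759305\right) - 1069696\right) + G{\left(576 \right)}} = \sqrt{\left(\left(617517 + 759305\right) - 1069696\right) - 214} = \sqrt{\left(1376822 - 1069696\right) - 214} = \sqrt{307126 - 214} = \sqrt{306912} = 4 \sqrt{19182}$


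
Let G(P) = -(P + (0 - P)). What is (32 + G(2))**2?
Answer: 1024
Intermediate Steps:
G(P) = 0 (G(P) = -(P - P) = -1*0 = 0)
(32 + G(2))**2 = (32 + 0)**2 = 32**2 = 1024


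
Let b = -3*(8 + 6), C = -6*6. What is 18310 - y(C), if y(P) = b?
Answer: 18352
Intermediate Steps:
C = -36
b = -42 (b = -3*14 = -42)
y(P) = -42
18310 - y(C) = 18310 - 1*(-42) = 18310 + 42 = 18352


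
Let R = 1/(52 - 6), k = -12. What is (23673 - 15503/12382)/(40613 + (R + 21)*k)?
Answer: 6741382409/11494173454 ≈ 0.58650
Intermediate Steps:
R = 1/46 ≈ 0.021739
(23673 - 15503/12382)/(40613 + (R + 21)*k) = (23673 - 15503/12382)/(40613 + (1/46 + 21)*(-12)) = (23673 - 15503*1/12382)/(40613 + (967/46)*(-12)) = (23673 - 15503/12382)/(40613 - 5802/23) = 293103583/(12382*(928297/23)) = (293103583/12382)*(23/928297) = 6741382409/11494173454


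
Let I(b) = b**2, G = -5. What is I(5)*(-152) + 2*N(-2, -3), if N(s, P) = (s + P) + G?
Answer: -3820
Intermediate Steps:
N(s, P) = -5 + P + s (N(s, P) = (s + P) - 5 = (P + s) - 5 = -5 + P + s)
I(5)*(-152) + 2*N(-2, -3) = 5**2*(-152) + 2*(-5 - 3 - 2) = 25*(-152) + 2*(-10) = -3800 - 20 = -3820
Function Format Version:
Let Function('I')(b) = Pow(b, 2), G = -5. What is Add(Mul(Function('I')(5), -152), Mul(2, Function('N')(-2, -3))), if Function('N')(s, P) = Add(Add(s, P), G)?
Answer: -3820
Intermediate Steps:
Function('N')(s, P) = Add(-5, P, s) (Function('N')(s, P) = Add(Add(s, P), -5) = Add(Add(P, s), -5) = Add(-5, P, s))
Add(Mul(Function('I')(5), -152), Mul(2, Function('N')(-2, -3))) = Add(Mul(Pow(5, 2), -152), Mul(2, Add(-5, -3, -2))) = Add(Mul(25, -152), Mul(2, -10)) = Add(-3800, -20) = -3820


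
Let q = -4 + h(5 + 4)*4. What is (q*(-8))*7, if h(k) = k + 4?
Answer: -2688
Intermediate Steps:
h(k) = 4 + k
q = 48 (q = -4 + (4 + (5 + 4))*4 = -4 + (4 + 9)*4 = -4 + 13*4 = -4 + 52 = 48)
(q*(-8))*7 = (48*(-8))*7 = -384*7 = -2688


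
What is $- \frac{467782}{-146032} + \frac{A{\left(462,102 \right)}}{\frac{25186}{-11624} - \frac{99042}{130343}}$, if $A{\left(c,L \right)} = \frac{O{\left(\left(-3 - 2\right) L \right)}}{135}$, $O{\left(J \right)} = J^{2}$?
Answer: $- \frac{318156550927665161}{485638507149144} \approx -655.13$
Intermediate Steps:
$A{\left(c,L \right)} = \frac{5 L^{2}}{27}$ ($A{\left(c,L \right)} = \frac{\left(\left(-3 - 2\right) L\right)^{2}}{135} = \left(- 5 L\right)^{2} \cdot \frac{1}{135} = 25 L^{2} \cdot \frac{1}{135} = \frac{5 L^{2}}{27}$)
$- \frac{467782}{-146032} + \frac{A{\left(462,102 \right)}}{\frac{25186}{-11624} - \frac{99042}{130343}} = - \frac{467782}{-146032} + \frac{\frac{5}{27} \cdot 102^{2}}{\frac{25186}{-11624} - \frac{99042}{130343}} = \left(-467782\right) \left(- \frac{1}{146032}\right) + \frac{\frac{5}{27} \cdot 10404}{25186 \left(- \frac{1}{11624}\right) - \frac{99042}{130343}} = \frac{233891}{73016} + \frac{5780}{3 \left(- \frac{12593}{5812} - \frac{99042}{130343}\right)} = \frac{233891}{73016} + \frac{5780}{3 \left(- \frac{2217041503}{757553516}\right)} = \frac{233891}{73016} + \frac{5780}{3} \left(- \frac{757553516}{2217041503}\right) = \frac{233891}{73016} - \frac{4378659322480}{6651124509} = - \frac{318156550927665161}{485638507149144}$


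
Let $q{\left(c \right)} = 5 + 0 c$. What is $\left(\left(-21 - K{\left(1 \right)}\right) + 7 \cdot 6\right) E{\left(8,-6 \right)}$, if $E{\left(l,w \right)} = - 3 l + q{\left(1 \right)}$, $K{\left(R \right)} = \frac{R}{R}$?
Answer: $-380$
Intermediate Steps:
$q{\left(c \right)} = 5$ ($q{\left(c \right)} = 5 + 0 = 5$)
$K{\left(R \right)} = 1$
$E{\left(l,w \right)} = 5 - 3 l$ ($E{\left(l,w \right)} = - 3 l + 5 = 5 - 3 l$)
$\left(\left(-21 - K{\left(1 \right)}\right) + 7 \cdot 6\right) E{\left(8,-6 \right)} = \left(\left(-21 - 1\right) + 7 \cdot 6\right) \left(5 - 24\right) = \left(\left(-21 - 1\right) + 42\right) \left(5 - 24\right) = \left(-22 + 42\right) \left(-19\right) = 20 \left(-19\right) = -380$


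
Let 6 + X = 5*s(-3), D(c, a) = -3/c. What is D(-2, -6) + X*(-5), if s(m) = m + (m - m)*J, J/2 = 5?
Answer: 213/2 ≈ 106.50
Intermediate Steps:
J = 10 (J = 2*5 = 10)
s(m) = m (s(m) = m + (m - m)*10 = m + 0*10 = m + 0 = m)
X = -21 (X = -6 + 5*(-3) = -6 - 15 = -21)
D(-2, -6) + X*(-5) = -3/(-2) - 21*(-5) = -3*(-½) + 105 = 3/2 + 105 = 213/2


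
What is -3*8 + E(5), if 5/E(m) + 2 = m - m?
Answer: -53/2 ≈ -26.500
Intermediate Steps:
E(m) = -5/2 (E(m) = 5/(-2 + (m - m)) = 5/(-2 + 0) = 5/(-2) = 5*(-1/2) = -5/2)
-3*8 + E(5) = -3*8 - 5/2 = -24 - 5/2 = -53/2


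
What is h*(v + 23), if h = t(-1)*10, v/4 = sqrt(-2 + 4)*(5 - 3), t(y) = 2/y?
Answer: -460 - 160*sqrt(2) ≈ -686.27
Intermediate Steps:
v = 8*sqrt(2) (v = 4*(sqrt(-2 + 4)*(5 - 3)) = 4*(sqrt(2)*2) = 4*(2*sqrt(2)) = 8*sqrt(2) ≈ 11.314)
h = -20 (h = (2/(-1))*10 = (2*(-1))*10 = -2*10 = -20)
h*(v + 23) = -20*(8*sqrt(2) + 23) = -20*(23 + 8*sqrt(2)) = -460 - 160*sqrt(2)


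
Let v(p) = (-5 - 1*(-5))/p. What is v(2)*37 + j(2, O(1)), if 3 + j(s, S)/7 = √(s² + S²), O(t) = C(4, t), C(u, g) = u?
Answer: -21 + 14*√5 ≈ 10.305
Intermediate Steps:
O(t) = 4
v(p) = 0 (v(p) = (-5 + 5)/p = 0/p = 0)
j(s, S) = -21 + 7*√(S² + s²) (j(s, S) = -21 + 7*√(s² + S²) = -21 + 7*√(S² + s²))
v(2)*37 + j(2, O(1)) = 0*37 + (-21 + 7*√(4² + 2²)) = 0 + (-21 + 7*√(16 + 4)) = 0 + (-21 + 7*√20) = 0 + (-21 + 7*(2*√5)) = 0 + (-21 + 14*√5) = -21 + 14*√5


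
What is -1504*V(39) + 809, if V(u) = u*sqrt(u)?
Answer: 809 - 58656*sqrt(39) ≈ -3.6550e+5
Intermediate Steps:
V(u) = u**(3/2)
-1504*V(39) + 809 = -58656*sqrt(39) + 809 = 809 - 58656*sqrt(39)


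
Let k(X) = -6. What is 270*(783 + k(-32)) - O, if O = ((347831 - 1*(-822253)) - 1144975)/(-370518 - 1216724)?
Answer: 332987524289/1587242 ≈ 2.0979e+5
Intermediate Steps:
O = -25109/1587242 (O = ((347831 + 822253) - 1144975)/(-1587242) = (1170084 - 1144975)*(-1/1587242) = 25109*(-1/1587242) = -25109/1587242 ≈ -0.015819)
270*(783 + k(-32)) - O = 270*(783 - 6) - 1*(-25109/1587242) = 270*777 + 25109/1587242 = 209790 + 25109/1587242 = 332987524289/1587242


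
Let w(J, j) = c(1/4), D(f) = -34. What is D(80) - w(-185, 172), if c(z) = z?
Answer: -137/4 ≈ -34.250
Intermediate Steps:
w(J, j) = ¼ (w(J, j) = 1/4 = ¼)
D(80) - w(-185, 172) = -34 - 1*¼ = -34 - ¼ = -137/4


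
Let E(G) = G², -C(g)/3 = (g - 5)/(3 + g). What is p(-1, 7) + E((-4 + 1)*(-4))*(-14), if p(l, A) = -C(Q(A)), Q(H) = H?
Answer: -10077/5 ≈ -2015.4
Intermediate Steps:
C(g) = -3*(-5 + g)/(3 + g) (C(g) = -3*(g - 5)/(3 + g) = -3*(-5 + g)/(3 + g))
p(l, A) = -3*(5 - A)/(3 + A)
p(-1, 7) + E((-4 + 1)*(-4))*(-14) = 3*(-5 + 7)/(3 + 7) + ((-4 + 1)*(-4))²*(-14) = 3*2/10 + (-3*(-4))²*(-14) = 3*(⅒)*2 + 12²*(-14) = ⅗ + 144*(-14) = ⅗ - 2016 = -10077/5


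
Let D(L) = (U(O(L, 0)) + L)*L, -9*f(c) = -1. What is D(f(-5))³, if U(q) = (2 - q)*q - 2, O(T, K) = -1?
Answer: -85184/531441 ≈ -0.16029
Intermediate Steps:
f(c) = ⅑ (f(c) = -⅑*(-1) = ⅑)
U(q) = -2 + q*(2 - q) (U(q) = q*(2 - q) - 2 = -2 + q*(2 - q))
D(L) = L*(-5 + L) (D(L) = ((-2 - 1*(-1)² + 2*(-1)) + L)*L = ((-2 - 1*1 - 2) + L)*L = ((-2 - 1 - 2) + L)*L = (-5 + L)*L = L*(-5 + L))
D(f(-5))³ = ((-5 + ⅑)/9)³ = ((⅑)*(-44/9))³ = (-44/81)³ = -85184/531441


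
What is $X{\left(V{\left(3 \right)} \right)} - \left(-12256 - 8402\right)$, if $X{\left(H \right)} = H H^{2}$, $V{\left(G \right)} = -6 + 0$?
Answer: $20442$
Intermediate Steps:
$V{\left(G \right)} = -6$
$X{\left(H \right)} = H^{3}$
$X{\left(V{\left(3 \right)} \right)} - \left(-12256 - 8402\right) = \left(-6\right)^{3} - \left(-12256 - 8402\right) = -216 - -20658 = -216 + 20658 = 20442$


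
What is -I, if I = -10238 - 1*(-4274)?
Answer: 5964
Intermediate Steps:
I = -5964 (I = -10238 + 4274 = -5964)
-I = -1*(-5964) = 5964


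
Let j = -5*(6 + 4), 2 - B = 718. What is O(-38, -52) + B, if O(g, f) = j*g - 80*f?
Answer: 5344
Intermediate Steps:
B = -716 (B = 2 - 1*718 = 2 - 718 = -716)
j = -50 (j = -5*10 = -50)
O(g, f) = -80*f - 50*g (O(g, f) = -50*g - 80*f = -80*f - 50*g)
O(-38, -52) + B = (-80*(-52) - 50*(-38)) - 716 = (4160 + 1900) - 716 = 6060 - 716 = 5344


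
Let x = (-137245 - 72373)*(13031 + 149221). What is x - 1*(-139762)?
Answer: -34010799974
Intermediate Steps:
x = -34010939736 (x = -209618*162252 = -34010939736)
x - 1*(-139762) = -34010939736 - 1*(-139762) = -34010939736 + 139762 = -34010799974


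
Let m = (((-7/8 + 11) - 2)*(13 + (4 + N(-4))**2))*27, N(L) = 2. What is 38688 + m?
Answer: 395499/8 ≈ 49437.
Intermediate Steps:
m = 85995/8 (m = (((-7/8 + 11) - 2)*(13 + (4 + 2)**2))*27 = (((-7*1/8 + 11) - 2)*(13 + 6**2))*27 = (((-7/8 + 11) - 2)*(13 + 36))*27 = ((81/8 - 2)*49)*27 = ((65/8)*49)*27 = (3185/8)*27 = 85995/8 ≈ 10749.)
38688 + m = 38688 + 85995/8 = 395499/8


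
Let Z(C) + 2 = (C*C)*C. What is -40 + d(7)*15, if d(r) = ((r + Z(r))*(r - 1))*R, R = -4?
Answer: -125320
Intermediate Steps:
Z(C) = -2 + C**3 (Z(C) = -2 + (C*C)*C = -2 + C**2*C = -2 + C**3)
d(r) = -4*(-1 + r)*(-2 + r + r**3) (d(r) = ((r + (-2 + r**3))*(r - 1))*(-4) = ((-2 + r + r**3)*(-1 + r))*(-4) = ((-1 + r)*(-2 + r + r**3))*(-4) = -4*(-1 + r)*(-2 + r + r**3))
-40 + d(7)*15 = -40 + (-8 - 4*7**2 - 4*7**4 + 4*7**3 + 12*7)*15 = -40 + (-8 - 4*49 - 4*2401 + 4*343 + 84)*15 = -40 + (-8 - 196 - 9604 + 1372 + 84)*15 = -40 - 8352*15 = -40 - 125280 = -125320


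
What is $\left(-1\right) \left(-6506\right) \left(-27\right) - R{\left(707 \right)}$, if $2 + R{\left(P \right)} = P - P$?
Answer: $-175660$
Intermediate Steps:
$R{\left(P \right)} = -2$ ($R{\left(P \right)} = -2 + \left(P - P\right) = -2 + 0 = -2$)
$\left(-1\right) \left(-6506\right) \left(-27\right) - R{\left(707 \right)} = \left(-1\right) \left(-6506\right) \left(-27\right) - -2 = 6506 \left(-27\right) + 2 = -175662 + 2 = -175660$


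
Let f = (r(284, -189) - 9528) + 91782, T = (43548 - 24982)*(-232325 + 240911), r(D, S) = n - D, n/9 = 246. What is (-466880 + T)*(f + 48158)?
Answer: 21034542824232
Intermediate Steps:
n = 2214 (n = 9*246 = 2214)
r(D, S) = 2214 - D
T = 159407676 (T = 18566*8586 = 159407676)
f = 84184 (f = ((2214 - 1*284) - 9528) + 91782 = ((2214 - 284) - 9528) + 91782 = (1930 - 9528) + 91782 = -7598 + 91782 = 84184)
(-466880 + T)*(f + 48158) = (-466880 + 159407676)*(84184 + 48158) = 158940796*132342 = 21034542824232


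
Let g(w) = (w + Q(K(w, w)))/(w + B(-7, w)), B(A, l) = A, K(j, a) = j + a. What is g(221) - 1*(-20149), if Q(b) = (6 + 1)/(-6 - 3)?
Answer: 19404478/963 ≈ 20150.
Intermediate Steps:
K(j, a) = a + j
Q(b) = -7/9 (Q(b) = 7/(-9) = 7*(-1/9) = -7/9)
g(w) = (-7/9 + w)/(-7 + w) (g(w) = (w - 7/9)/(w - 7) = (-7/9 + w)/(-7 + w))
g(221) - 1*(-20149) = (-7/9 + 221)/(-7 + 221) - 1*(-20149) = (1982/9)/214 + 20149 = (1/214)*(1982/9) + 20149 = 991/963 + 20149 = 19404478/963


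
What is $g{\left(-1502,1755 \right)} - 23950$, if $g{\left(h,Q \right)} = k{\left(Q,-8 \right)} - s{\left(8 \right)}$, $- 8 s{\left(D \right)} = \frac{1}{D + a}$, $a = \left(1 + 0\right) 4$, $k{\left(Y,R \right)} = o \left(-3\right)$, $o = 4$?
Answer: $- \frac{2300351}{96} \approx -23962.0$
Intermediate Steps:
$k{\left(Y,R \right)} = -12$ ($k{\left(Y,R \right)} = 4 \left(-3\right) = -12$)
$a = 4$ ($a = 1 \cdot 4 = 4$)
$s{\left(D \right)} = - \frac{1}{8 \left(4 + D\right)}$ ($s{\left(D \right)} = - \frac{1}{8 \left(D + 4\right)} = - \frac{1}{8 \left(4 + D\right)}$)
$g{\left(h,Q \right)} = - \frac{1151}{96}$ ($g{\left(h,Q \right)} = -12 - - \frac{1}{32 + 8 \cdot 8} = -12 - - \frac{1}{32 + 64} = -12 - - \frac{1}{96} = -12 + \frac{1}{96} = - \frac{1151}{96}$)
$g{\left(-1502,1755 \right)} - 23950 = - \frac{1151}{96} - 23950 = - \frac{2300351}{96}$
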